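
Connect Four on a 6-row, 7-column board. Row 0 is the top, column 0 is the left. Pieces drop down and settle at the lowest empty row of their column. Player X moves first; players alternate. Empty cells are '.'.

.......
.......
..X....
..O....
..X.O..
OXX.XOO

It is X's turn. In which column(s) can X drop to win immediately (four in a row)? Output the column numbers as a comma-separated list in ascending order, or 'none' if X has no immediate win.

Answer: 3

Derivation:
col 0: drop X → no win
col 1: drop X → no win
col 2: drop X → no win
col 3: drop X → WIN!
col 4: drop X → no win
col 5: drop X → no win
col 6: drop X → no win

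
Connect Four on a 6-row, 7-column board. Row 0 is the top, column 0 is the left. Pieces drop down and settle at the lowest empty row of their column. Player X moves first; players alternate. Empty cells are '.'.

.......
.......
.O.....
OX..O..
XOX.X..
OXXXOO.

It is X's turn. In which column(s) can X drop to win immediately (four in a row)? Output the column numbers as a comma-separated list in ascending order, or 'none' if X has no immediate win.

Answer: 0

Derivation:
col 0: drop X → WIN!
col 1: drop X → no win
col 2: drop X → no win
col 3: drop X → no win
col 4: drop X → no win
col 5: drop X → no win
col 6: drop X → no win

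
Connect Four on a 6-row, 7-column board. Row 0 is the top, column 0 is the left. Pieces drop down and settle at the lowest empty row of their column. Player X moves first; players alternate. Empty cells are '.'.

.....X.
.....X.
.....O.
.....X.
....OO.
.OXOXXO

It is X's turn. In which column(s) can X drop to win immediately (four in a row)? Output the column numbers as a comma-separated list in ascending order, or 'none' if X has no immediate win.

Answer: none

Derivation:
col 0: drop X → no win
col 1: drop X → no win
col 2: drop X → no win
col 3: drop X → no win
col 4: drop X → no win
col 6: drop X → no win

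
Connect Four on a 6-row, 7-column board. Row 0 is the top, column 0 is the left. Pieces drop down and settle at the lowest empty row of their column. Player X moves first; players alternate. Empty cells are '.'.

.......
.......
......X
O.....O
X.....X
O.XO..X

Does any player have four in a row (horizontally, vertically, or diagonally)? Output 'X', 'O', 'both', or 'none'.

none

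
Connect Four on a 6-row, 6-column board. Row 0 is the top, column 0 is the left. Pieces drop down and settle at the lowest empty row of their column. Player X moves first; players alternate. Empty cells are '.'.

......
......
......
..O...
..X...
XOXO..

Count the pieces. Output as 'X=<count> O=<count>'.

X=3 O=3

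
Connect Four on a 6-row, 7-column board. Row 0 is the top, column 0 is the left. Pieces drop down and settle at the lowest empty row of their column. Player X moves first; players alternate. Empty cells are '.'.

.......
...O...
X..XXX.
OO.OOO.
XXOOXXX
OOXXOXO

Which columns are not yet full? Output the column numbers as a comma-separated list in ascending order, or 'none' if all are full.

Answer: 0,1,2,3,4,5,6

Derivation:
col 0: top cell = '.' → open
col 1: top cell = '.' → open
col 2: top cell = '.' → open
col 3: top cell = '.' → open
col 4: top cell = '.' → open
col 5: top cell = '.' → open
col 6: top cell = '.' → open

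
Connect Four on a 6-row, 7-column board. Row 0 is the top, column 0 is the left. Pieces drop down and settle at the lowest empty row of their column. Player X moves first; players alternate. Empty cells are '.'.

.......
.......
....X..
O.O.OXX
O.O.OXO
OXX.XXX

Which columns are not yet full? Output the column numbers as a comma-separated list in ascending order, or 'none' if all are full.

col 0: top cell = '.' → open
col 1: top cell = '.' → open
col 2: top cell = '.' → open
col 3: top cell = '.' → open
col 4: top cell = '.' → open
col 5: top cell = '.' → open
col 6: top cell = '.' → open

Answer: 0,1,2,3,4,5,6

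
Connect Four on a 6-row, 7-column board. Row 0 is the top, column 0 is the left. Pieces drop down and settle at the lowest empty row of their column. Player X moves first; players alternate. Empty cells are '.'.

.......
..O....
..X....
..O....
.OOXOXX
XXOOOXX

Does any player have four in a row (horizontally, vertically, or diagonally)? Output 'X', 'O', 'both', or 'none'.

none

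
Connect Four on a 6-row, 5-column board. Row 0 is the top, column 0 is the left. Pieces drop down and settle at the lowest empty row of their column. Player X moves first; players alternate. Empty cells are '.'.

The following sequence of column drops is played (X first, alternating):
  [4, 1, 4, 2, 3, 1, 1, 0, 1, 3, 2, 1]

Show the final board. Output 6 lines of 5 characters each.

Move 1: X drops in col 4, lands at row 5
Move 2: O drops in col 1, lands at row 5
Move 3: X drops in col 4, lands at row 4
Move 4: O drops in col 2, lands at row 5
Move 5: X drops in col 3, lands at row 5
Move 6: O drops in col 1, lands at row 4
Move 7: X drops in col 1, lands at row 3
Move 8: O drops in col 0, lands at row 5
Move 9: X drops in col 1, lands at row 2
Move 10: O drops in col 3, lands at row 4
Move 11: X drops in col 2, lands at row 4
Move 12: O drops in col 1, lands at row 1

Answer: .....
.O...
.X...
.X...
.OXOX
OOOXX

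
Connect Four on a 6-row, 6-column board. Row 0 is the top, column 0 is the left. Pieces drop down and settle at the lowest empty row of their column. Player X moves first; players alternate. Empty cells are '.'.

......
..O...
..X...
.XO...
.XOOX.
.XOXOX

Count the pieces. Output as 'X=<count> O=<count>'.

X=7 O=6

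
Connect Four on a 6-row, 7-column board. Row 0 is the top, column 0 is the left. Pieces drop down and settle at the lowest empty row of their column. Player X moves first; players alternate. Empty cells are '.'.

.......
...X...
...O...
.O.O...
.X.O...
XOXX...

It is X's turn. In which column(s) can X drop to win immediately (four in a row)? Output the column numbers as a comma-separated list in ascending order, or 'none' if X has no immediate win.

col 0: drop X → no win
col 1: drop X → no win
col 2: drop X → no win
col 3: drop X → no win
col 4: drop X → no win
col 5: drop X → no win
col 6: drop X → no win

Answer: none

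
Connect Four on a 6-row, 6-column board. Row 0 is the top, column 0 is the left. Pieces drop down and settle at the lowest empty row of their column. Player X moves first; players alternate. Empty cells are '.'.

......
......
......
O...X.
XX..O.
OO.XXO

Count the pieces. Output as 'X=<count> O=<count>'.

X=5 O=5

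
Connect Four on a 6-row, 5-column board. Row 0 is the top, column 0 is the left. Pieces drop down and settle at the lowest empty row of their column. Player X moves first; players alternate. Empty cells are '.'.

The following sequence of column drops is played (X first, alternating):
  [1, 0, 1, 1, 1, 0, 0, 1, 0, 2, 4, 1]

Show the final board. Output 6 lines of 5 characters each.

Answer: .O...
.O...
XX...
XO...
OX...
OXO.X

Derivation:
Move 1: X drops in col 1, lands at row 5
Move 2: O drops in col 0, lands at row 5
Move 3: X drops in col 1, lands at row 4
Move 4: O drops in col 1, lands at row 3
Move 5: X drops in col 1, lands at row 2
Move 6: O drops in col 0, lands at row 4
Move 7: X drops in col 0, lands at row 3
Move 8: O drops in col 1, lands at row 1
Move 9: X drops in col 0, lands at row 2
Move 10: O drops in col 2, lands at row 5
Move 11: X drops in col 4, lands at row 5
Move 12: O drops in col 1, lands at row 0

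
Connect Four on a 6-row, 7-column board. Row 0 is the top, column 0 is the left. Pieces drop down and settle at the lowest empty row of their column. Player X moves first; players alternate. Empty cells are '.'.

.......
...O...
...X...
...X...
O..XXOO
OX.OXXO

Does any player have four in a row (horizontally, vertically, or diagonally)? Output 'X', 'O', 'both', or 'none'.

none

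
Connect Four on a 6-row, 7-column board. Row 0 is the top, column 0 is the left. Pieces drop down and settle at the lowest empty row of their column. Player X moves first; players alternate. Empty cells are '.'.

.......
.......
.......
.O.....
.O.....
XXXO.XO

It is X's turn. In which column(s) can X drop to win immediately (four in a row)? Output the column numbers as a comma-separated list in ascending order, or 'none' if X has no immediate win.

Answer: none

Derivation:
col 0: drop X → no win
col 1: drop X → no win
col 2: drop X → no win
col 3: drop X → no win
col 4: drop X → no win
col 5: drop X → no win
col 6: drop X → no win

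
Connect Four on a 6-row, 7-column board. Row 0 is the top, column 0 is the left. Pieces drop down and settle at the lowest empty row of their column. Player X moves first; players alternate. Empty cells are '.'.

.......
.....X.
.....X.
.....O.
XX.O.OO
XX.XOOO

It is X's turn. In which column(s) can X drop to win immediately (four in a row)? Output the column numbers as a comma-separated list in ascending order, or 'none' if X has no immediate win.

col 0: drop X → no win
col 1: drop X → no win
col 2: drop X → WIN!
col 3: drop X → no win
col 4: drop X → no win
col 5: drop X → no win
col 6: drop X → no win

Answer: 2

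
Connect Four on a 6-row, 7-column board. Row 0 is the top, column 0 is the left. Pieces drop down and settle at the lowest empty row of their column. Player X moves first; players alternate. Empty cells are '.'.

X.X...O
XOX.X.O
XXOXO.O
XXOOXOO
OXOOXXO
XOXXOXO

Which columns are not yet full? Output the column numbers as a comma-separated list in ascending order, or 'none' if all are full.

col 0: top cell = 'X' → FULL
col 1: top cell = '.' → open
col 2: top cell = 'X' → FULL
col 3: top cell = '.' → open
col 4: top cell = '.' → open
col 5: top cell = '.' → open
col 6: top cell = 'O' → FULL

Answer: 1,3,4,5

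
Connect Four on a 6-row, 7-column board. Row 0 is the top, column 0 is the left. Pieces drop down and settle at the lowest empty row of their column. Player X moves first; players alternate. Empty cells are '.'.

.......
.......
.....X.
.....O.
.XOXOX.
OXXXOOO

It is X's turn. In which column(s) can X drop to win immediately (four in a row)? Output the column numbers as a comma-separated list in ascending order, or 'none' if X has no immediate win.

col 0: drop X → no win
col 1: drop X → no win
col 2: drop X → no win
col 3: drop X → no win
col 4: drop X → WIN!
col 5: drop X → no win
col 6: drop X → no win

Answer: 4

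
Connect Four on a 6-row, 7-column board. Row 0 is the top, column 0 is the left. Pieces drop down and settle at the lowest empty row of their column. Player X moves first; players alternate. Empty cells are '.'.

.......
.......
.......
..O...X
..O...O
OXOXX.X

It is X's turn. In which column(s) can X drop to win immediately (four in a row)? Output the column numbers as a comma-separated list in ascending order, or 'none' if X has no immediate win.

Answer: 5

Derivation:
col 0: drop X → no win
col 1: drop X → no win
col 2: drop X → no win
col 3: drop X → no win
col 4: drop X → no win
col 5: drop X → WIN!
col 6: drop X → no win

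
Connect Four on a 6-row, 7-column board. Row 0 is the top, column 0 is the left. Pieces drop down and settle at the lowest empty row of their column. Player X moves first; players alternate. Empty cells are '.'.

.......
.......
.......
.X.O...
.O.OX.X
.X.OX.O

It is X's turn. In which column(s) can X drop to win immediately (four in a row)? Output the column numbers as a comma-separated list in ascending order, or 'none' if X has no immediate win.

Answer: none

Derivation:
col 0: drop X → no win
col 1: drop X → no win
col 2: drop X → no win
col 3: drop X → no win
col 4: drop X → no win
col 5: drop X → no win
col 6: drop X → no win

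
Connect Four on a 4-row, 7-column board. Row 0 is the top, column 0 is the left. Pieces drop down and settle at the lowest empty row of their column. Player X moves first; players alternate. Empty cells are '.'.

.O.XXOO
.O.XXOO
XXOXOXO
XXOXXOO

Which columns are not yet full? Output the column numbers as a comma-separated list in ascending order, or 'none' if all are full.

Answer: 0,2

Derivation:
col 0: top cell = '.' → open
col 1: top cell = 'O' → FULL
col 2: top cell = '.' → open
col 3: top cell = 'X' → FULL
col 4: top cell = 'X' → FULL
col 5: top cell = 'O' → FULL
col 6: top cell = 'O' → FULL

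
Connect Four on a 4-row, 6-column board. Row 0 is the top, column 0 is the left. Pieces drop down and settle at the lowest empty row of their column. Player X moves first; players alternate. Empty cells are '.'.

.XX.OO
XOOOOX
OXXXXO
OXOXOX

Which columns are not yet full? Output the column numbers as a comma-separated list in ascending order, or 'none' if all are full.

col 0: top cell = '.' → open
col 1: top cell = 'X' → FULL
col 2: top cell = 'X' → FULL
col 3: top cell = '.' → open
col 4: top cell = 'O' → FULL
col 5: top cell = 'O' → FULL

Answer: 0,3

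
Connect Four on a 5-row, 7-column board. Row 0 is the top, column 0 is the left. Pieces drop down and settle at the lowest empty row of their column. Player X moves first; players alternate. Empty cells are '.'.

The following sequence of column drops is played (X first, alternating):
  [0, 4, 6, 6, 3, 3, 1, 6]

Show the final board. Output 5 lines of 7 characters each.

Answer: .......
.......
......O
...O..O
XX.XO.X

Derivation:
Move 1: X drops in col 0, lands at row 4
Move 2: O drops in col 4, lands at row 4
Move 3: X drops in col 6, lands at row 4
Move 4: O drops in col 6, lands at row 3
Move 5: X drops in col 3, lands at row 4
Move 6: O drops in col 3, lands at row 3
Move 7: X drops in col 1, lands at row 4
Move 8: O drops in col 6, lands at row 2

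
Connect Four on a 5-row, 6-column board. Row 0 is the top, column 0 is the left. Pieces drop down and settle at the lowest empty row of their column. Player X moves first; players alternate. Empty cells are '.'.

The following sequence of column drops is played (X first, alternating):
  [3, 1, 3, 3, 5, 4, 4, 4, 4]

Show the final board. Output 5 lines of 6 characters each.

Answer: ......
....X.
...OO.
...XX.
.O.XOX

Derivation:
Move 1: X drops in col 3, lands at row 4
Move 2: O drops in col 1, lands at row 4
Move 3: X drops in col 3, lands at row 3
Move 4: O drops in col 3, lands at row 2
Move 5: X drops in col 5, lands at row 4
Move 6: O drops in col 4, lands at row 4
Move 7: X drops in col 4, lands at row 3
Move 8: O drops in col 4, lands at row 2
Move 9: X drops in col 4, lands at row 1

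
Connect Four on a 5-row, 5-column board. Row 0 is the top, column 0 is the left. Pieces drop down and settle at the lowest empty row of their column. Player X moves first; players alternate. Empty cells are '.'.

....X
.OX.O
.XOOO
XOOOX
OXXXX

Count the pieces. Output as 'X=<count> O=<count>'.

X=9 O=9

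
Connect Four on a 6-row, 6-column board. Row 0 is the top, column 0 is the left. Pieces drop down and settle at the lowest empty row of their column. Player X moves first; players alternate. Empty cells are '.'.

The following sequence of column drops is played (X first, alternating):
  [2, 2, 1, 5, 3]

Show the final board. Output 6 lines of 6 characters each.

Move 1: X drops in col 2, lands at row 5
Move 2: O drops in col 2, lands at row 4
Move 3: X drops in col 1, lands at row 5
Move 4: O drops in col 5, lands at row 5
Move 5: X drops in col 3, lands at row 5

Answer: ......
......
......
......
..O...
.XXX.O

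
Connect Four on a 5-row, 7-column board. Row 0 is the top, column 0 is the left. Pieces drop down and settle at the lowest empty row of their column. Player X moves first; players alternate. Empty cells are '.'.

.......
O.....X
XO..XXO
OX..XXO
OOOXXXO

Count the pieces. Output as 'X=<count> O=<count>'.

X=10 O=9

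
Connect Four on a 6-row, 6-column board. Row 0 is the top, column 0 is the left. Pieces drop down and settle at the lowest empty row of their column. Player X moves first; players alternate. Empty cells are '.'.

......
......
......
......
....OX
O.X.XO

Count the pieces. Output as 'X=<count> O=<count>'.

X=3 O=3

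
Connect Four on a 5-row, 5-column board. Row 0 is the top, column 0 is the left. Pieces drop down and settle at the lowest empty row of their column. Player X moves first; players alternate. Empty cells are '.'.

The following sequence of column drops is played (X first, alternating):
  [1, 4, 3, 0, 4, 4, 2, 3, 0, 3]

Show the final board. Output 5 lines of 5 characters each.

Move 1: X drops in col 1, lands at row 4
Move 2: O drops in col 4, lands at row 4
Move 3: X drops in col 3, lands at row 4
Move 4: O drops in col 0, lands at row 4
Move 5: X drops in col 4, lands at row 3
Move 6: O drops in col 4, lands at row 2
Move 7: X drops in col 2, lands at row 4
Move 8: O drops in col 3, lands at row 3
Move 9: X drops in col 0, lands at row 3
Move 10: O drops in col 3, lands at row 2

Answer: .....
.....
...OO
X..OX
OXXXO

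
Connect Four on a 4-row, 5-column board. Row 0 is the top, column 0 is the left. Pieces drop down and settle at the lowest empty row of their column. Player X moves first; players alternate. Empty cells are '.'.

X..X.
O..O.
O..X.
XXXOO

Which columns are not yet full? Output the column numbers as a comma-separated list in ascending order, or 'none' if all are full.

col 0: top cell = 'X' → FULL
col 1: top cell = '.' → open
col 2: top cell = '.' → open
col 3: top cell = 'X' → FULL
col 4: top cell = '.' → open

Answer: 1,2,4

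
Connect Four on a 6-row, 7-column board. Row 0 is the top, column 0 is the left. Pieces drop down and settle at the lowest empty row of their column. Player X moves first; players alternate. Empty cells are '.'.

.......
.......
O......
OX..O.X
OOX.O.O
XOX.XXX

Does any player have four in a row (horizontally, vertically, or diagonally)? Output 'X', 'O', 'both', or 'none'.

none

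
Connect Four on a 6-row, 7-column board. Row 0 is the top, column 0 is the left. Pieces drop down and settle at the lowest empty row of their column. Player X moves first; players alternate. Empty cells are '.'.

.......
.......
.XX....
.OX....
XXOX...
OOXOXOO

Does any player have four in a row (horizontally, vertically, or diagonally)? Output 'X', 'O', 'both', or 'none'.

X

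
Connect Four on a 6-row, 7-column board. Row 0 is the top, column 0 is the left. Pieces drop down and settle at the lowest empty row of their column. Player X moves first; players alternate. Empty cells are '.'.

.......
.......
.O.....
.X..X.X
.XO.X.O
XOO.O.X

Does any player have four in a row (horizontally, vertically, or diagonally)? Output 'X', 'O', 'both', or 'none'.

none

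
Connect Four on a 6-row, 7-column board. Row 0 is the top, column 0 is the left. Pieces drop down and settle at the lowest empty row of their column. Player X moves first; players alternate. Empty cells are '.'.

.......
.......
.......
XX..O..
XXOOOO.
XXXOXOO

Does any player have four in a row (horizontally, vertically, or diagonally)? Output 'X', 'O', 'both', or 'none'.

O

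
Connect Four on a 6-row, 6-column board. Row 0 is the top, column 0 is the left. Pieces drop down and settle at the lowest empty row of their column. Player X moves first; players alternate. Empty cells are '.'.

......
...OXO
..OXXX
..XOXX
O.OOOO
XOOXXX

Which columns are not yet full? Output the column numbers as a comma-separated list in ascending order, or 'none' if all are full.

Answer: 0,1,2,3,4,5

Derivation:
col 0: top cell = '.' → open
col 1: top cell = '.' → open
col 2: top cell = '.' → open
col 3: top cell = '.' → open
col 4: top cell = '.' → open
col 5: top cell = '.' → open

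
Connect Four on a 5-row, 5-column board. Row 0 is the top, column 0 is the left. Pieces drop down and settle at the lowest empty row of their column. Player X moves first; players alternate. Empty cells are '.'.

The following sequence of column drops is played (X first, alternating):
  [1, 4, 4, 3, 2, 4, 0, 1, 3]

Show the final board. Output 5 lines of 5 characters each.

Move 1: X drops in col 1, lands at row 4
Move 2: O drops in col 4, lands at row 4
Move 3: X drops in col 4, lands at row 3
Move 4: O drops in col 3, lands at row 4
Move 5: X drops in col 2, lands at row 4
Move 6: O drops in col 4, lands at row 2
Move 7: X drops in col 0, lands at row 4
Move 8: O drops in col 1, lands at row 3
Move 9: X drops in col 3, lands at row 3

Answer: .....
.....
....O
.O.XX
XXXOO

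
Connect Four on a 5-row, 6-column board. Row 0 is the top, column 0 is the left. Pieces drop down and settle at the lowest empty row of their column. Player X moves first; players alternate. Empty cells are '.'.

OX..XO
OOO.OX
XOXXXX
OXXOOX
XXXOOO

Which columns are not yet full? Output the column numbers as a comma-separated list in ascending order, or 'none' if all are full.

Answer: 2,3

Derivation:
col 0: top cell = 'O' → FULL
col 1: top cell = 'X' → FULL
col 2: top cell = '.' → open
col 3: top cell = '.' → open
col 4: top cell = 'X' → FULL
col 5: top cell = 'O' → FULL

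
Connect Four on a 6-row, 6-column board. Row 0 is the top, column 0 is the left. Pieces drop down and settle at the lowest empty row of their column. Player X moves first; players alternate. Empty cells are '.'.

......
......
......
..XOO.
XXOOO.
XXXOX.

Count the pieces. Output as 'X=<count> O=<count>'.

X=7 O=6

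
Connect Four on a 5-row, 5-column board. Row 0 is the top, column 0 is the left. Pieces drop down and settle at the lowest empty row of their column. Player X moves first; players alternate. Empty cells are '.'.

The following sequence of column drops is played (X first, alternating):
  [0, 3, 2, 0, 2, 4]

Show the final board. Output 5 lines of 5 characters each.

Answer: .....
.....
.....
O.X..
X.XOO

Derivation:
Move 1: X drops in col 0, lands at row 4
Move 2: O drops in col 3, lands at row 4
Move 3: X drops in col 2, lands at row 4
Move 4: O drops in col 0, lands at row 3
Move 5: X drops in col 2, lands at row 3
Move 6: O drops in col 4, lands at row 4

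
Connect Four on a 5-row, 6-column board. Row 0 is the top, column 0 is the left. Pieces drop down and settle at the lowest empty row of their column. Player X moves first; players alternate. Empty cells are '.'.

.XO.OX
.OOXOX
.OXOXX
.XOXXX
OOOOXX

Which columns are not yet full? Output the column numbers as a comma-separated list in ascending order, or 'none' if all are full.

col 0: top cell = '.' → open
col 1: top cell = 'X' → FULL
col 2: top cell = 'O' → FULL
col 3: top cell = '.' → open
col 4: top cell = 'O' → FULL
col 5: top cell = 'X' → FULL

Answer: 0,3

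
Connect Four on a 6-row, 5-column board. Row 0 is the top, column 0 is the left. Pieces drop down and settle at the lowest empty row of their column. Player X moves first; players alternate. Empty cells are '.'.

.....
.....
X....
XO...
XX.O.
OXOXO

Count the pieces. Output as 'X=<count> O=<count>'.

X=6 O=5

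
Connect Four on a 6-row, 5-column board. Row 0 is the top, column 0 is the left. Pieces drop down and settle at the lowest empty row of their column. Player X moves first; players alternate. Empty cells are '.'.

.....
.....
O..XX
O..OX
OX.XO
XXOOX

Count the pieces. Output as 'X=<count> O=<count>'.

X=8 O=7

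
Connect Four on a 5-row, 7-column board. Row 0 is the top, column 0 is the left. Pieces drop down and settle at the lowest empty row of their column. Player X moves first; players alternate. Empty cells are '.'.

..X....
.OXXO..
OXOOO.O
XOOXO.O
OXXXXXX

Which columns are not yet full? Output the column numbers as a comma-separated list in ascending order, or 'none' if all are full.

Answer: 0,1,3,4,5,6

Derivation:
col 0: top cell = '.' → open
col 1: top cell = '.' → open
col 2: top cell = 'X' → FULL
col 3: top cell = '.' → open
col 4: top cell = '.' → open
col 5: top cell = '.' → open
col 6: top cell = '.' → open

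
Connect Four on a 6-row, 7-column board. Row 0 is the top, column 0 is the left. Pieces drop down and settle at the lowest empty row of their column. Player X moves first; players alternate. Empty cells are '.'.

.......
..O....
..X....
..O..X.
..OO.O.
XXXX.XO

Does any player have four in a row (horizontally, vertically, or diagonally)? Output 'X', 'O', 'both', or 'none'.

X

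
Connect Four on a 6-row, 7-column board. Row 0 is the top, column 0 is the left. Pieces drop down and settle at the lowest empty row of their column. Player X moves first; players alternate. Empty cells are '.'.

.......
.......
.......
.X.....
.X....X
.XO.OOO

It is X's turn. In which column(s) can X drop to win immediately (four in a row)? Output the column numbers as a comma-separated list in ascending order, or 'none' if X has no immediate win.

Answer: 1

Derivation:
col 0: drop X → no win
col 1: drop X → WIN!
col 2: drop X → no win
col 3: drop X → no win
col 4: drop X → no win
col 5: drop X → no win
col 6: drop X → no win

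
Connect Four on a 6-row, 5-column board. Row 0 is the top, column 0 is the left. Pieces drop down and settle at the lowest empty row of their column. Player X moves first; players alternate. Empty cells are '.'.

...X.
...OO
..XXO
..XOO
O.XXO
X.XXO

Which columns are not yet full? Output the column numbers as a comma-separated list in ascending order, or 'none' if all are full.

Answer: 0,1,2,4

Derivation:
col 0: top cell = '.' → open
col 1: top cell = '.' → open
col 2: top cell = '.' → open
col 3: top cell = 'X' → FULL
col 4: top cell = '.' → open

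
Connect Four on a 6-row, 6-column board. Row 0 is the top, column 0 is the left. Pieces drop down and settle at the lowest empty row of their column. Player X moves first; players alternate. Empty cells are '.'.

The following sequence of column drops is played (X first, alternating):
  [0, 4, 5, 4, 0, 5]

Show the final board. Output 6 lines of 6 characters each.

Answer: ......
......
......
......
X...OO
X...OX

Derivation:
Move 1: X drops in col 0, lands at row 5
Move 2: O drops in col 4, lands at row 5
Move 3: X drops in col 5, lands at row 5
Move 4: O drops in col 4, lands at row 4
Move 5: X drops in col 0, lands at row 4
Move 6: O drops in col 5, lands at row 4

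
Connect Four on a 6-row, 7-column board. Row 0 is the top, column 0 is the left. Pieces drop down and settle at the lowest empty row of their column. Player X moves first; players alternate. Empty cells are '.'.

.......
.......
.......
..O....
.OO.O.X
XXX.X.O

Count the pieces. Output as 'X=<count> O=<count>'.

X=5 O=5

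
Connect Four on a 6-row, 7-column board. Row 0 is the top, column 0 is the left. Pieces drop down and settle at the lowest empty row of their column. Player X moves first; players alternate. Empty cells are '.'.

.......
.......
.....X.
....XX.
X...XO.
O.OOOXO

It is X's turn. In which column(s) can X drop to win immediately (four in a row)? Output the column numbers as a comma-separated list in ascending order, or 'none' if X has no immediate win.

col 0: drop X → no win
col 1: drop X → no win
col 2: drop X → no win
col 3: drop X → no win
col 4: drop X → no win
col 5: drop X → no win
col 6: drop X → no win

Answer: none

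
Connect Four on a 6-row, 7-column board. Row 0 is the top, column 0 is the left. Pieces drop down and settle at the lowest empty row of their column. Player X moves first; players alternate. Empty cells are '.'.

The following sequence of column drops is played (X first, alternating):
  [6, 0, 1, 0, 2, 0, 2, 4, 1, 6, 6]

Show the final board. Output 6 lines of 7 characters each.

Move 1: X drops in col 6, lands at row 5
Move 2: O drops in col 0, lands at row 5
Move 3: X drops in col 1, lands at row 5
Move 4: O drops in col 0, lands at row 4
Move 5: X drops in col 2, lands at row 5
Move 6: O drops in col 0, lands at row 3
Move 7: X drops in col 2, lands at row 4
Move 8: O drops in col 4, lands at row 5
Move 9: X drops in col 1, lands at row 4
Move 10: O drops in col 6, lands at row 4
Move 11: X drops in col 6, lands at row 3

Answer: .......
.......
.......
O.....X
OXX...O
OXX.O.X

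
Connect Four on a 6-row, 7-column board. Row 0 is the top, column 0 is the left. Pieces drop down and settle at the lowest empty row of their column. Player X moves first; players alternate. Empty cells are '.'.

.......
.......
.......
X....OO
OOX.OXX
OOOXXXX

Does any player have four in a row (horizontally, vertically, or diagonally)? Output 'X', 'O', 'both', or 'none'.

X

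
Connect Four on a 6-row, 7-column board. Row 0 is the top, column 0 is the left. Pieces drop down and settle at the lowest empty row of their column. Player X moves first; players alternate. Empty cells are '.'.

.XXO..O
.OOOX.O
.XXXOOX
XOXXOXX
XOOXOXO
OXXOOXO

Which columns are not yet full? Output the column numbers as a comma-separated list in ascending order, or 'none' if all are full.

Answer: 0,4,5

Derivation:
col 0: top cell = '.' → open
col 1: top cell = 'X' → FULL
col 2: top cell = 'X' → FULL
col 3: top cell = 'O' → FULL
col 4: top cell = '.' → open
col 5: top cell = '.' → open
col 6: top cell = 'O' → FULL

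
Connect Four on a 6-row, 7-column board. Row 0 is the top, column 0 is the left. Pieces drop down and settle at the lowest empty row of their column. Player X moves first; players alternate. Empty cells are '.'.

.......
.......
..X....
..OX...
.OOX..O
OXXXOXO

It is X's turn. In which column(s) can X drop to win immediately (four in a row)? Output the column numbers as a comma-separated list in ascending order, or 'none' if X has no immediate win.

col 0: drop X → no win
col 1: drop X → no win
col 2: drop X → no win
col 3: drop X → WIN!
col 4: drop X → WIN!
col 5: drop X → no win
col 6: drop X → no win

Answer: 3,4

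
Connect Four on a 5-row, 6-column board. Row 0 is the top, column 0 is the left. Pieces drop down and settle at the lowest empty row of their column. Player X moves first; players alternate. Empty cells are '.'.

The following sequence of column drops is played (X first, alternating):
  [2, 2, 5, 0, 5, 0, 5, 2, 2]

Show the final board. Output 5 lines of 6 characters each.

Move 1: X drops in col 2, lands at row 4
Move 2: O drops in col 2, lands at row 3
Move 3: X drops in col 5, lands at row 4
Move 4: O drops in col 0, lands at row 4
Move 5: X drops in col 5, lands at row 3
Move 6: O drops in col 0, lands at row 3
Move 7: X drops in col 5, lands at row 2
Move 8: O drops in col 2, lands at row 2
Move 9: X drops in col 2, lands at row 1

Answer: ......
..X...
..O..X
O.O..X
O.X..X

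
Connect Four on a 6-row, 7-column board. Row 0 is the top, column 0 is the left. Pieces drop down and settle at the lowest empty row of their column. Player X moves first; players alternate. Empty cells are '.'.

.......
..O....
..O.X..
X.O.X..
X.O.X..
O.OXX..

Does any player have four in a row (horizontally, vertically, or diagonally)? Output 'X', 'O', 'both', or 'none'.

both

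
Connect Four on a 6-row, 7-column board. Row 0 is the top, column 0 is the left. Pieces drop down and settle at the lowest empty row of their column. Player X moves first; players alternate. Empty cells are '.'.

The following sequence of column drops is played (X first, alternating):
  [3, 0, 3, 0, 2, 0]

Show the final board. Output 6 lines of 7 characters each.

Answer: .......
.......
.......
O......
O..X...
O.XX...

Derivation:
Move 1: X drops in col 3, lands at row 5
Move 2: O drops in col 0, lands at row 5
Move 3: X drops in col 3, lands at row 4
Move 4: O drops in col 0, lands at row 4
Move 5: X drops in col 2, lands at row 5
Move 6: O drops in col 0, lands at row 3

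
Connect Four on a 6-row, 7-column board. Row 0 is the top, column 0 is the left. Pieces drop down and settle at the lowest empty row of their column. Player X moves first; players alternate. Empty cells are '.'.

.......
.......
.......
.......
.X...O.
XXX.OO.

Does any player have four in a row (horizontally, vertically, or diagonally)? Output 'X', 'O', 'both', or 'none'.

none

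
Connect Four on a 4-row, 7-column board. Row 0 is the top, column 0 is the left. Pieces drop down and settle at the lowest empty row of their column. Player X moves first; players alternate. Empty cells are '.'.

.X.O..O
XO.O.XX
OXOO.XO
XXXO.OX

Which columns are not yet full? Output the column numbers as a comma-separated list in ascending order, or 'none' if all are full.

Answer: 0,2,4,5

Derivation:
col 0: top cell = '.' → open
col 1: top cell = 'X' → FULL
col 2: top cell = '.' → open
col 3: top cell = 'O' → FULL
col 4: top cell = '.' → open
col 5: top cell = '.' → open
col 6: top cell = 'O' → FULL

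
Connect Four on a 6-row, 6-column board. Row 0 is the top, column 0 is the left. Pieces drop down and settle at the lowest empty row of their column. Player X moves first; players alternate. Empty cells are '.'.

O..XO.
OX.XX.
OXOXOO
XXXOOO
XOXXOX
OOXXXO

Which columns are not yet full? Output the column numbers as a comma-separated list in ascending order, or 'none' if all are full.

col 0: top cell = 'O' → FULL
col 1: top cell = '.' → open
col 2: top cell = '.' → open
col 3: top cell = 'X' → FULL
col 4: top cell = 'O' → FULL
col 5: top cell = '.' → open

Answer: 1,2,5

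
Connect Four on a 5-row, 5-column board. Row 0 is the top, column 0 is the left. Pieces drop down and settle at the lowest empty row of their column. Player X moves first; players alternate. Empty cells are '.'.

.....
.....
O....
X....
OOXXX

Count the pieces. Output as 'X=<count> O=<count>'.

X=4 O=3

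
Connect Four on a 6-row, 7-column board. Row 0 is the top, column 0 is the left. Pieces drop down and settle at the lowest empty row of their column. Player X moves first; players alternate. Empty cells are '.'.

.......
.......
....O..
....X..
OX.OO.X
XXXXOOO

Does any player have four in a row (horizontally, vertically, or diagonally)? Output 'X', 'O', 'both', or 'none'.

X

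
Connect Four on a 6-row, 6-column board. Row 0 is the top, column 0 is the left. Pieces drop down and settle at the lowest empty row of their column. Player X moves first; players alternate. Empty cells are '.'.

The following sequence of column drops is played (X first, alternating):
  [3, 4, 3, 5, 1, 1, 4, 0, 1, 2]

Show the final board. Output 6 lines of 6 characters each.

Answer: ......
......
......
.X....
.O.XX.
OXOXOO

Derivation:
Move 1: X drops in col 3, lands at row 5
Move 2: O drops in col 4, lands at row 5
Move 3: X drops in col 3, lands at row 4
Move 4: O drops in col 5, lands at row 5
Move 5: X drops in col 1, lands at row 5
Move 6: O drops in col 1, lands at row 4
Move 7: X drops in col 4, lands at row 4
Move 8: O drops in col 0, lands at row 5
Move 9: X drops in col 1, lands at row 3
Move 10: O drops in col 2, lands at row 5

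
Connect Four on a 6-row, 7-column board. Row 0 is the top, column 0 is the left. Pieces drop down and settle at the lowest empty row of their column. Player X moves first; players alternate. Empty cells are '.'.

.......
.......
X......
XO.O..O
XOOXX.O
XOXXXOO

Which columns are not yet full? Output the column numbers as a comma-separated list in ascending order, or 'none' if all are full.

Answer: 0,1,2,3,4,5,6

Derivation:
col 0: top cell = '.' → open
col 1: top cell = '.' → open
col 2: top cell = '.' → open
col 3: top cell = '.' → open
col 4: top cell = '.' → open
col 5: top cell = '.' → open
col 6: top cell = '.' → open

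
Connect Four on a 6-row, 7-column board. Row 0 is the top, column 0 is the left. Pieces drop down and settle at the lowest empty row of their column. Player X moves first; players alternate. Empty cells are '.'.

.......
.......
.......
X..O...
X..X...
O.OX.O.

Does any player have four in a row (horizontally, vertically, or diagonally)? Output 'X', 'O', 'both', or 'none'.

none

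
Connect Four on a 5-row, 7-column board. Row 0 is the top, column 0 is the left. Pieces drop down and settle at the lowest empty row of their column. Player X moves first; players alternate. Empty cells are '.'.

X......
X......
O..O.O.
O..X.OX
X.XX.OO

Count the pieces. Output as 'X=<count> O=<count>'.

X=7 O=7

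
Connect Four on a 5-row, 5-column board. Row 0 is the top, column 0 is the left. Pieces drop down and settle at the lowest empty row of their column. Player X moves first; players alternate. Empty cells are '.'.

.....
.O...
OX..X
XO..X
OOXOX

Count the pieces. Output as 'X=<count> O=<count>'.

X=6 O=6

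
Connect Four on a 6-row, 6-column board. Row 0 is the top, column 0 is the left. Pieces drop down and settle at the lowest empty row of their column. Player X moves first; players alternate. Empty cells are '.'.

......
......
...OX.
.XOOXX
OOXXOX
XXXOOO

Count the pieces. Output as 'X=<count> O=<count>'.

X=10 O=9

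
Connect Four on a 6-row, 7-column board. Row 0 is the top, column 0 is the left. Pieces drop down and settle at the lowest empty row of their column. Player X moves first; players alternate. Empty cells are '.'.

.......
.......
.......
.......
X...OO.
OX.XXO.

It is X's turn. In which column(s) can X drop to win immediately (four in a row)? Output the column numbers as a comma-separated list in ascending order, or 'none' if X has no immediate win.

Answer: 2

Derivation:
col 0: drop X → no win
col 1: drop X → no win
col 2: drop X → WIN!
col 3: drop X → no win
col 4: drop X → no win
col 5: drop X → no win
col 6: drop X → no win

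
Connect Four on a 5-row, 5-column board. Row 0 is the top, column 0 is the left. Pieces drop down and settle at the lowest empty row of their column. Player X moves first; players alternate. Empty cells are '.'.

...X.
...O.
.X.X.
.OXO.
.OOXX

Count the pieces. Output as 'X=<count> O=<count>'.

X=6 O=5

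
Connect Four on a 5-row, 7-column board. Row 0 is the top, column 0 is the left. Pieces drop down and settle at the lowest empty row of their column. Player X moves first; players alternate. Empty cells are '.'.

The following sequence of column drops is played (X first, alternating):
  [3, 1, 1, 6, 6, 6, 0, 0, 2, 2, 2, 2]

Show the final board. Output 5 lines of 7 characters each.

Move 1: X drops in col 3, lands at row 4
Move 2: O drops in col 1, lands at row 4
Move 3: X drops in col 1, lands at row 3
Move 4: O drops in col 6, lands at row 4
Move 5: X drops in col 6, lands at row 3
Move 6: O drops in col 6, lands at row 2
Move 7: X drops in col 0, lands at row 4
Move 8: O drops in col 0, lands at row 3
Move 9: X drops in col 2, lands at row 4
Move 10: O drops in col 2, lands at row 3
Move 11: X drops in col 2, lands at row 2
Move 12: O drops in col 2, lands at row 1

Answer: .......
..O....
..X...O
OXO...X
XOXX..O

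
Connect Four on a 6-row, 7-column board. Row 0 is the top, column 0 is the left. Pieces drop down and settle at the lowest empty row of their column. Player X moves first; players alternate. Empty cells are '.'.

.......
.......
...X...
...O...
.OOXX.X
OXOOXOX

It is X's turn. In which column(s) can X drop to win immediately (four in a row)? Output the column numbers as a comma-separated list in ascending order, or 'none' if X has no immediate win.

Answer: 5

Derivation:
col 0: drop X → no win
col 1: drop X → no win
col 2: drop X → no win
col 3: drop X → no win
col 4: drop X → no win
col 5: drop X → WIN!
col 6: drop X → no win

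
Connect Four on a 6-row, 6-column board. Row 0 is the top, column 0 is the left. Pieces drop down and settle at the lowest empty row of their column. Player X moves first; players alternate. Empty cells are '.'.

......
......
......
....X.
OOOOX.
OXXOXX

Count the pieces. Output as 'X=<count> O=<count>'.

X=6 O=6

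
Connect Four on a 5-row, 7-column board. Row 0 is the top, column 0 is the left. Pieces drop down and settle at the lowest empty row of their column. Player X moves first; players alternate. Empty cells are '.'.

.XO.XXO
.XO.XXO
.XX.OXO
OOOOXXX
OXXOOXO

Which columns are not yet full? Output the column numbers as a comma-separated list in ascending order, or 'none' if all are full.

col 0: top cell = '.' → open
col 1: top cell = 'X' → FULL
col 2: top cell = 'O' → FULL
col 3: top cell = '.' → open
col 4: top cell = 'X' → FULL
col 5: top cell = 'X' → FULL
col 6: top cell = 'O' → FULL

Answer: 0,3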